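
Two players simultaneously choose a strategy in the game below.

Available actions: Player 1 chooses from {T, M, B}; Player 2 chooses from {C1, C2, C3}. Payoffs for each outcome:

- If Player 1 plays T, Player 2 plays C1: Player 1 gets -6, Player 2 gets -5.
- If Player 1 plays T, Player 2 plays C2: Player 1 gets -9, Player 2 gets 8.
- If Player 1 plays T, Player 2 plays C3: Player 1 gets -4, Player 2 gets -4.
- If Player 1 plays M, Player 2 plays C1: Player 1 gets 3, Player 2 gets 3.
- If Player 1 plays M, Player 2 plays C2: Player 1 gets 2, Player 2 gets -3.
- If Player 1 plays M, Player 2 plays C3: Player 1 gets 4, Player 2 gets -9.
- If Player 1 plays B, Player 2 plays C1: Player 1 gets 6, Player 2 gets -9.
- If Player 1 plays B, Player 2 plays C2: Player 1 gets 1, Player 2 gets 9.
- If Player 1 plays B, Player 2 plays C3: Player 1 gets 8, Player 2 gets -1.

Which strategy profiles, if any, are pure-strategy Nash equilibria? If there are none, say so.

(T, C1): Player 1 can switch to M (-6 → 3). Not NE.
(T, C2): Player 1 can switch to M (-9 → 2). Not NE.
(T, C3): Player 1 can switch to M (-4 → 4). Not NE.
(M, C1): Player 1 can switch to B (3 → 6). Not NE.
(M, C2): Player 2 can switch to C1 (-3 → 3). Not NE.
(M, C3): Player 1 can switch to B (4 → 8). Not NE.
(B, C1): Player 2 can switch to C2 (-9 → 9). Not NE.
(B, C2): Player 1 can switch to M (1 → 2). Not NE.
(B, C3): Player 2 can switch to C2 (-1 → 9). Not NE.

none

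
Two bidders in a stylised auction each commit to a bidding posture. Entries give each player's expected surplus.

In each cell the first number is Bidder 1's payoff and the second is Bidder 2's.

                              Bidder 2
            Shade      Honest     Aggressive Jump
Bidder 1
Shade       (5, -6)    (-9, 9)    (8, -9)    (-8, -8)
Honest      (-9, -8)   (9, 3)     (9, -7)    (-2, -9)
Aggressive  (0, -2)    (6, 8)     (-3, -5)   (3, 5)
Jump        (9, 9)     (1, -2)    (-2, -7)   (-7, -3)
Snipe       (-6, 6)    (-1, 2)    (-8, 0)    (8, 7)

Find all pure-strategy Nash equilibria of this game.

(Shade, Shade): Bidder 1 can switch to Jump (5 → 9). Not NE.
(Shade, Honest): Bidder 1 can switch to Honest (-9 → 9). Not NE.
(Shade, Aggressive): Bidder 1 can switch to Honest (8 → 9). Not NE.
(Shade, Jump): Bidder 1 can switch to Honest (-8 → -2). Not NE.
(Honest, Shade): Bidder 1 can switch to Shade (-9 → 5). Not NE.
(Honest, Honest): Bidder 1 gets 9, best alternative 6; Bidder 2 gets 3, best alternative -7. No profitable deviation — NE.
(Honest, Aggressive): Bidder 2 can switch to Honest (-7 → 3). Not NE.
(Honest, Jump): Bidder 1 can switch to Aggressive (-2 → 3). Not NE.
(Aggressive, Shade): Bidder 1 can switch to Shade (0 → 5). Not NE.
(Aggressive, Honest): Bidder 1 can switch to Honest (6 → 9). Not NE.
(Aggressive, Aggressive): Bidder 1 can switch to Shade (-3 → 8). Not NE.
(Jump, Shade): Bidder 1 gets 9, best alternative 5; Bidder 2 gets 9, best alternative -2. No profitable deviation — NE.
(Snipe, Jump): Bidder 1 gets 8, best alternative 3; Bidder 2 gets 7, best alternative 6. No profitable deviation — NE.
(The remaining 7 profiles each have a profitable deviation by the same check.)

The pure Nash equilibria are (Honest, Honest), (Jump, Shade), (Snipe, Jump).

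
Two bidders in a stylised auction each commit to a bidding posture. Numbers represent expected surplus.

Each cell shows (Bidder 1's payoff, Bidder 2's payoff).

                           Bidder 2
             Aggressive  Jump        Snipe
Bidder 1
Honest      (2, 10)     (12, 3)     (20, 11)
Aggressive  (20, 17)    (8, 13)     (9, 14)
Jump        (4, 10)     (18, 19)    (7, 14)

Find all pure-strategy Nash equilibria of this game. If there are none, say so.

Bidder 1 against Aggressive: payoffs 2, 20, 4 → best response Aggressive.
Bidder 1 against Jump: payoffs 12, 8, 18 → best response Jump.
Bidder 1 against Snipe: payoffs 20, 9, 7 → best response Honest.
Bidder 2 against Honest: payoffs 10, 3, 11 → best response Snipe.
Bidder 2 against Aggressive: payoffs 17, 13, 14 → best response Aggressive.
Bidder 2 against Jump: payoffs 10, 19, 14 → best response Jump.
Mutual best responses: (Honest, Snipe); (Aggressive, Aggressive); (Jump, Jump).

(Honest, Snipe), (Aggressive, Aggressive), (Jump, Jump)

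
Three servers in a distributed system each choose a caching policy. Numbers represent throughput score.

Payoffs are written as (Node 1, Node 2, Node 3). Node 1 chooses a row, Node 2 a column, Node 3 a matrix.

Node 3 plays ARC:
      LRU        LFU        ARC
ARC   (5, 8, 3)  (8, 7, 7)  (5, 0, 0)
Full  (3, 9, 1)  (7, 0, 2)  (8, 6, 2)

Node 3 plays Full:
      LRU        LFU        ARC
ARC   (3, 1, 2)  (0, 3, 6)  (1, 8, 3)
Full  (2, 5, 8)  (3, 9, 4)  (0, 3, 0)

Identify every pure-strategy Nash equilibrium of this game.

The pure Nash equilibria are (ARC, LRU, ARC) and (ARC, ARC, Full) and (Full, LFU, Full).

Check each profile: it is a Nash equilibrium iff no player can strictly gain by switching unilaterally.
(ARC, LRU, ARC): Node 1 gets 5, best alternative 3; Node 2 gets 8, best alternative 7; Node 3 gets 3, best alternative 2. No profitable deviation — NE.
(ARC, LRU, Full): Node 2 can switch to LFU (1 → 3). Not NE.
(ARC, LFU, ARC): Node 2 can switch to LRU (7 → 8). Not NE.
(ARC, LFU, Full): Node 1 can switch to Full (0 → 3). Not NE.
(ARC, ARC, ARC): Node 1 can switch to Full (5 → 8). Not NE.
(ARC, ARC, Full): Node 1 gets 1, best alternative 0; Node 2 gets 8, best alternative 3; Node 3 gets 3, best alternative 0. No profitable deviation — NE.
(Full, LRU, ARC): Node 1 can switch to ARC (3 → 5). Not NE.
(Full, LRU, Full): Node 1 can switch to ARC (2 → 3). Not NE.
(Full, LFU, Full): Node 1 gets 3, best alternative 0; Node 2 gets 9, best alternative 5; Node 3 gets 4, best alternative 2. No profitable deviation — NE.
(The remaining 3 profiles each have a profitable deviation by the same check.)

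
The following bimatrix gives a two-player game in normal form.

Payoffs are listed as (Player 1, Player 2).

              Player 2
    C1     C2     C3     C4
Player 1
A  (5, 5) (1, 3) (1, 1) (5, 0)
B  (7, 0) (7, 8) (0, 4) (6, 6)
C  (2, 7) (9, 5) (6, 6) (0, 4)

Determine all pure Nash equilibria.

(A, C1): Player 1 can switch to B (5 → 7). Not NE.
(A, C2): Player 1 can switch to B (1 → 7). Not NE.
(A, C3): Player 1 can switch to C (1 → 6). Not NE.
(A, C4): Player 1 can switch to B (5 → 6). Not NE.
(B, C1): Player 2 can switch to C2 (0 → 8). Not NE.
(B, C2): Player 1 can switch to C (7 → 9). Not NE.
(The remaining 6 profiles each have a profitable deviation by the same check.)

This game has no pure Nash equilibrium.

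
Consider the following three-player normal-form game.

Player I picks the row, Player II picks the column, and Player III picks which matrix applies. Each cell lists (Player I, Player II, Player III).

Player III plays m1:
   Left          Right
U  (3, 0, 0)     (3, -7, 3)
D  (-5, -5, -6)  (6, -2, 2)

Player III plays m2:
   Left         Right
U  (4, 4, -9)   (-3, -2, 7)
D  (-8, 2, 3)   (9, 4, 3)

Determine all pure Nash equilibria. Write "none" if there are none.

(U, Left, m1); (D, Right, m2)

Player I against (Left, m1): payoffs 3, -5 → best response U.
Player I against (Left, m2): payoffs 4, -8 → best response U.
Player I against (Right, m1): payoffs 3, 6 → best response D.
Player I against (Right, m2): payoffs -3, 9 → best response D.
Player II against (U, m1): payoffs 0, -7 → best response Left.
Player II against (U, m2): payoffs 4, -2 → best response Left.
Player II against (D, m1): payoffs -5, -2 → best response Right.
Player II against (D, m2): payoffs 2, 4 → best response Right.
Player III against (U, Left): payoffs 0, -9 → best response m1.
Player III against (U, Right): payoffs 3, 7 → best response m2.
Player III against (D, Left): payoffs -6, 3 → best response m2.
Player III against (D, Right): payoffs 2, 3 → best response m2.
Mutual best responses: (U, Left, m1); (D, Right, m2).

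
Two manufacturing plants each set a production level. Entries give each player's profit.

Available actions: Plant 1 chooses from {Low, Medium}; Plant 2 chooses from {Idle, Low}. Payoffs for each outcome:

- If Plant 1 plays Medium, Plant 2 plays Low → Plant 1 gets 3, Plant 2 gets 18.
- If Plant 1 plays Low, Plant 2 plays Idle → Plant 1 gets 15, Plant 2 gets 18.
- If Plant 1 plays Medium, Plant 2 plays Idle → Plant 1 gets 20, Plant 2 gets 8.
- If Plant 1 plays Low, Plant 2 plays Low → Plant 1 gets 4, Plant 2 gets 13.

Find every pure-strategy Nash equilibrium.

This game has no pure Nash equilibrium.

(Low, Idle): Plant 1 can switch to Medium (15 → 20). Not NE.
(Low, Low): Plant 2 can switch to Idle (13 → 18). Not NE.
(Medium, Idle): Plant 2 can switch to Low (8 → 18). Not NE.
(Medium, Low): Plant 1 can switch to Low (3 → 4). Not NE.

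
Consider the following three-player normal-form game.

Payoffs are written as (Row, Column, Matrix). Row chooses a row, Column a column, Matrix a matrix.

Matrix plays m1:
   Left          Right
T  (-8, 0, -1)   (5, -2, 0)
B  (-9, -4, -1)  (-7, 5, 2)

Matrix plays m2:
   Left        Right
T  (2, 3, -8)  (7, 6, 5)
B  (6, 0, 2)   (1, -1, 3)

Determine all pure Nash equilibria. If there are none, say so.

(T, Left, m1), (T, Right, m2), (B, Left, m2)

Row against (Left, m1): payoffs -8, -9 → best response T.
Row against (Left, m2): payoffs 2, 6 → best response B.
Row against (Right, m1): payoffs 5, -7 → best response T.
Row against (Right, m2): payoffs 7, 1 → best response T.
Column against (T, m1): payoffs 0, -2 → best response Left.
Column against (T, m2): payoffs 3, 6 → best response Right.
Column against (B, m1): payoffs -4, 5 → best response Right.
Column against (B, m2): payoffs 0, -1 → best response Left.
Matrix against (T, Left): payoffs -1, -8 → best response m1.
Matrix against (T, Right): payoffs 0, 5 → best response m2.
Matrix against (B, Left): payoffs -1, 2 → best response m2.
Matrix against (B, Right): payoffs 2, 3 → best response m2.
Mutual best responses: (T, Left, m1); (T, Right, m2); (B, Left, m2).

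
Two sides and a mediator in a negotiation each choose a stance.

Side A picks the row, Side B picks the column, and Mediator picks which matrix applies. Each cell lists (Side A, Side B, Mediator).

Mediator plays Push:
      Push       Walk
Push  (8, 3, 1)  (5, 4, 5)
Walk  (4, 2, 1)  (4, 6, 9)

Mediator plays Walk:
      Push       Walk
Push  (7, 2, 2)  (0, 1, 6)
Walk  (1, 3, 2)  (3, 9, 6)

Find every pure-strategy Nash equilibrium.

(Push, Push, Push): Side B can switch to Walk (3 → 4). Not NE.
(Push, Push, Walk): Side A gets 7, best alternative 1; Side B gets 2, best alternative 1; Mediator gets 2, best alternative 1. No profitable deviation — NE.
(Push, Walk, Push): Mediator can switch to Walk (5 → 6). Not NE.
(Push, Walk, Walk): Side A can switch to Walk (0 → 3). Not NE.
(Walk, Push, Push): Side A can switch to Push (4 → 8). Not NE.
(Walk, Push, Walk): Side A can switch to Push (1 → 7). Not NE.
(Walk, Walk, Push): Side A can switch to Push (4 → 5). Not NE.
(Walk, Walk, Walk): Mediator can switch to Push (6 → 9). Not NE.

The unique pure-strategy Nash equilibrium is (Push, Push, Walk).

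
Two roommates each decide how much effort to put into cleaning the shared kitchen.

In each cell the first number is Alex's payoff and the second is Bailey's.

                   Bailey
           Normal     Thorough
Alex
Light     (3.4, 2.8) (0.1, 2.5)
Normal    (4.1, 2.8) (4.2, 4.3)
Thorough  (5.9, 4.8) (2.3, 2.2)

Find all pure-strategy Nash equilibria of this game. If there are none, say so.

(Normal, Thorough) and (Thorough, Normal)

Mark each player's best response to every combination of opponents' strategies; a profile where every player is best-responding is a pure Nash equilibrium.
Alex against Normal: payoffs 3.4, 4.1, 5.9 → best response Thorough.
Alex against Thorough: payoffs 0.1, 4.2, 2.3 → best response Normal.
Bailey against Light: payoffs 2.8, 2.5 → best response Normal.
Bailey against Normal: payoffs 2.8, 4.3 → best response Thorough.
Bailey against Thorough: payoffs 4.8, 2.2 → best response Normal.
Mutual best responses: (Normal, Thorough); (Thorough, Normal).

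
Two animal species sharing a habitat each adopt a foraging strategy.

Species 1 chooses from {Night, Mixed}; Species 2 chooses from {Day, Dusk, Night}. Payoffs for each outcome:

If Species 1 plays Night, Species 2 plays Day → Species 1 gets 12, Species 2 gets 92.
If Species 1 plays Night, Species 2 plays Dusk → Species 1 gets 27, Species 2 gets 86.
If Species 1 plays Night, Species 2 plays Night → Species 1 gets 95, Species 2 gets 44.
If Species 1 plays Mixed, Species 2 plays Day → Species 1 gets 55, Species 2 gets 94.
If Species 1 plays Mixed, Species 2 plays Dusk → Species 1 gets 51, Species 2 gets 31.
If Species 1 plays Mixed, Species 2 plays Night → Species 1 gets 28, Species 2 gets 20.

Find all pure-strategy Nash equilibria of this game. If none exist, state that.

Pure NE: (Mixed, Day)

For each strategy profile, look for a profitable unilateral deviation.
(Night, Day): Species 1 can switch to Mixed (12 → 55). Not NE.
(Night, Dusk): Species 1 can switch to Mixed (27 → 51). Not NE.
(Night, Night): Species 2 can switch to Day (44 → 92). Not NE.
(Mixed, Day): Species 1 gets 55, best alternative 12; Species 2 gets 94, best alternative 31. No profitable deviation — NE.
(Mixed, Dusk): Species 2 can switch to Day (31 → 94). Not NE.
(Mixed, Night): Species 1 can switch to Night (28 → 95). Not NE.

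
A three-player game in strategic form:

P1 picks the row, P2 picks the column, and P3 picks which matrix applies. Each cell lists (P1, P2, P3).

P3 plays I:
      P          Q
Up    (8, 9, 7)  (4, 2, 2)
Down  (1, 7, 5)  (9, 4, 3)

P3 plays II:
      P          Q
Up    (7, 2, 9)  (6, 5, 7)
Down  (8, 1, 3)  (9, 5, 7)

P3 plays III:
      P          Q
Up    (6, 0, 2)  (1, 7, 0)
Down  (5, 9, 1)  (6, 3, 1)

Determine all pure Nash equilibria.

P1 against (P, I): payoffs 8, 1 → best response Up.
P1 against (P, II): payoffs 7, 8 → best response Down.
P1 against (P, III): payoffs 6, 5 → best response Up.
P1 against (Q, I): payoffs 4, 9 → best response Down.
P1 against (Q, II): payoffs 6, 9 → best response Down.
P1 against (Q, III): payoffs 1, 6 → best response Down.
P2 against (Up, I): payoffs 9, 2 → best response P.
P2 against (Up, II): payoffs 2, 5 → best response Q.
P2 against (Up, III): payoffs 0, 7 → best response Q.
P2 against (Down, I): payoffs 7, 4 → best response P.
P2 against (Down, II): payoffs 1, 5 → best response Q.
P2 against (Down, III): payoffs 9, 3 → best response P.
P3 against (Up, P): payoffs 7, 9, 2 → best response II.
P3 against (Up, Q): payoffs 2, 7, 0 → best response II.
P3 against (Down, P): payoffs 5, 3, 1 → best response I.
P3 against (Down, Q): payoffs 3, 7, 1 → best response II.
Mutual best responses: (Down, Q, II).

(Down, Q, II)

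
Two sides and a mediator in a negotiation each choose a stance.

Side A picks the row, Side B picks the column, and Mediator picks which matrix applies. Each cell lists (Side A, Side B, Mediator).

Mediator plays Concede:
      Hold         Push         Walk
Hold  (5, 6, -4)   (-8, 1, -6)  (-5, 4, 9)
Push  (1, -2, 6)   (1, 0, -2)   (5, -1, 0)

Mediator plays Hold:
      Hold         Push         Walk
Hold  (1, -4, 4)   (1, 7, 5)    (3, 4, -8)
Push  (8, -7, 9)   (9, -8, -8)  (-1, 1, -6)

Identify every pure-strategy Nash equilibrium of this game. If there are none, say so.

(Hold, Hold, Concede): Mediator can switch to Hold (-4 → 4). Not NE.
(Hold, Hold, Hold): Side A can switch to Push (1 → 8). Not NE.
(Hold, Push, Concede): Side A can switch to Push (-8 → 1). Not NE.
(Hold, Push, Hold): Side A can switch to Push (1 → 9). Not NE.
(Hold, Walk, Concede): Side A can switch to Push (-5 → 5). Not NE.
(Hold, Walk, Hold): Side B can switch to Push (4 → 7). Not NE.
(Push, Hold, Concede): Side A can switch to Hold (1 → 5). Not NE.
(Push, Hold, Hold): Side B can switch to Walk (-7 → 1). Not NE.
(Push, Push, Concede): Side A gets 1, best alternative -8; Side B gets 0, best alternative -1; Mediator gets -2, best alternative -8. No profitable deviation — NE.
(The remaining 3 profiles each have a profitable deviation by the same check.)

Pure NE: (Push, Push, Concede)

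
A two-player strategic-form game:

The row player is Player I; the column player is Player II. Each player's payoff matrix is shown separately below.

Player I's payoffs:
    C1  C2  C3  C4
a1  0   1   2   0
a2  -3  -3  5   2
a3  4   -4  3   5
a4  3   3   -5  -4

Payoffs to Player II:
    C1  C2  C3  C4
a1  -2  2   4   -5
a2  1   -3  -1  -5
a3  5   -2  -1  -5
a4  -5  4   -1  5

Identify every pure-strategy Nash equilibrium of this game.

The unique pure-strategy Nash equilibrium is (a3, C1).

(a1, C1): Player I can switch to a3 (0 → 4). Not NE.
(a1, C2): Player I can switch to a4 (1 → 3). Not NE.
(a1, C3): Player I can switch to a2 (2 → 5). Not NE.
(a1, C4): Player I can switch to a2 (0 → 2). Not NE.
(a2, C1): Player I can switch to a1 (-3 → 0). Not NE.
(a2, C2): Player I can switch to a1 (-3 → 1). Not NE.
(a2, C3): Player II can switch to C1 (-1 → 1). Not NE.
(a2, C4): Player I can switch to a3 (2 → 5). Not NE.
(a3, C1): Player I gets 4, best alternative 3; Player II gets 5, best alternative -1. No profitable deviation — NE.
(The remaining 7 profiles each have a profitable deviation by the same check.)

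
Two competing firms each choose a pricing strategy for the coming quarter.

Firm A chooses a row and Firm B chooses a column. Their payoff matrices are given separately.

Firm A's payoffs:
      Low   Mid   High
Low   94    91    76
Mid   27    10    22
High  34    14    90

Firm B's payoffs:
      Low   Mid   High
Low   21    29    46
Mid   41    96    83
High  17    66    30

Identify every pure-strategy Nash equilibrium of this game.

There is no pure-strategy Nash equilibrium.

(Low, Low): Firm B can switch to Mid (21 → 29). Not NE.
(Low, Mid): Firm B can switch to High (29 → 46). Not NE.
(Low, High): Firm A can switch to High (76 → 90). Not NE.
(Mid, Low): Firm A can switch to Low (27 → 94). Not NE.
(Mid, Mid): Firm A can switch to Low (10 → 91). Not NE.
(Mid, High): Firm A can switch to Low (22 → 76). Not NE.
(High, Low): Firm A can switch to Low (34 → 94). Not NE.
(High, Mid): Firm A can switch to Low (14 → 91). Not NE.
(The remaining 1 profile has a profitable deviation by the same check.)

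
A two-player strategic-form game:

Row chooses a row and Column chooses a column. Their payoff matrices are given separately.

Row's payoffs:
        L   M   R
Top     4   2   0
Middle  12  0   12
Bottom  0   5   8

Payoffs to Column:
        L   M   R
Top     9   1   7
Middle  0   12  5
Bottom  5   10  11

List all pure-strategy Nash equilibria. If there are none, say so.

none

Row against L: payoffs 4, 12, 0 → best response Middle.
Row against M: payoffs 2, 0, 5 → best response Bottom.
Row against R: payoffs 0, 12, 8 → best response Middle.
Column against Top: payoffs 9, 1, 7 → best response L.
Column against Middle: payoffs 0, 12, 5 → best response M.
Column against Bottom: payoffs 5, 10, 11 → best response R.
No profile is a mutual best response for all players.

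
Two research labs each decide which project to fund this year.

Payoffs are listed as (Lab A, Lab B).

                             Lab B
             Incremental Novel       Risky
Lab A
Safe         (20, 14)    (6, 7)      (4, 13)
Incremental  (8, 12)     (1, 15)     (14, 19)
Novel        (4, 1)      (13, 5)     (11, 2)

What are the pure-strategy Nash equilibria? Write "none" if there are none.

For each strategy profile, look for a profitable unilateral deviation.
(Safe, Incremental): Lab A gets 20, best alternative 8; Lab B gets 14, best alternative 13. No profitable deviation — NE.
(Safe, Novel): Lab A can switch to Novel (6 → 13). Not NE.
(Safe, Risky): Lab A can switch to Incremental (4 → 14). Not NE.
(Incremental, Incremental): Lab A can switch to Safe (8 → 20). Not NE.
(Incremental, Novel): Lab A can switch to Safe (1 → 6). Not NE.
(Incremental, Risky): Lab A gets 14, best alternative 11; Lab B gets 19, best alternative 15. No profitable deviation — NE.
(Novel, Incremental): Lab A can switch to Safe (4 → 20). Not NE.
(Novel, Novel): Lab A gets 13, best alternative 6; Lab B gets 5, best alternative 2. No profitable deviation — NE.
(Novel, Risky): Lab A can switch to Incremental (11 → 14). Not NE.

(Safe, Incremental); (Incremental, Risky); (Novel, Novel)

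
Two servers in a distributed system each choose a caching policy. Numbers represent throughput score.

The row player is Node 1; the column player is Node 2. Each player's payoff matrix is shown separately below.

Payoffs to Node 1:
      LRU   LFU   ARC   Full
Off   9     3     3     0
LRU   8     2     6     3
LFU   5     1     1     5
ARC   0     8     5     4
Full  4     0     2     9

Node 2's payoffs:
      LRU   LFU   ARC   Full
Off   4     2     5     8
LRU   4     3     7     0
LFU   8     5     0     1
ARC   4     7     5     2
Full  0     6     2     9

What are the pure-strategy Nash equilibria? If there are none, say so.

Pure-strategy Nash equilibria: (LRU, ARC) and (ARC, LFU) and (Full, Full)

(Off, LRU): Node 2 can switch to ARC (4 → 5). Not NE.
(Off, LFU): Node 1 can switch to ARC (3 → 8). Not NE.
(Off, ARC): Node 1 can switch to LRU (3 → 6). Not NE.
(Off, Full): Node 1 can switch to LRU (0 → 3). Not NE.
(LRU, LRU): Node 1 can switch to Off (8 → 9). Not NE.
(LRU, LFU): Node 1 can switch to Off (2 → 3). Not NE.
(LRU, ARC): Node 1 gets 6, best alternative 5; Node 2 gets 7, best alternative 4. No profitable deviation — NE.
(LRU, Full): Node 1 can switch to LFU (3 → 5). Not NE.
(LFU, LRU): Node 1 can switch to Off (5 → 9). Not NE.
(ARC, LFU): Node 1 gets 8, best alternative 3; Node 2 gets 7, best alternative 5. No profitable deviation — NE.
(Full, Full): Node 1 gets 9, best alternative 5; Node 2 gets 9, best alternative 6. No profitable deviation — NE.
(The remaining 9 profiles each have a profitable deviation by the same check.)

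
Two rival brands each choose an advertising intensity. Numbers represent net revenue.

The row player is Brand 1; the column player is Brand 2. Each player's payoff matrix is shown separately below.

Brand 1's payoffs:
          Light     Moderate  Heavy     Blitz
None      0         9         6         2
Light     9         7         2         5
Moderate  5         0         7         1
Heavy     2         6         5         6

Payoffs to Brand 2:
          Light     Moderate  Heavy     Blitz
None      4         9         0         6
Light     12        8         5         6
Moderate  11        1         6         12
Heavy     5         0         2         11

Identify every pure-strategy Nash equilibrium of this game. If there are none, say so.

Pure-strategy Nash equilibria: (None, Moderate), (Light, Light), (Heavy, Blitz)

(None, Light): Brand 1 can switch to Light (0 → 9). Not NE.
(None, Moderate): Brand 1 gets 9, best alternative 7; Brand 2 gets 9, best alternative 6. No profitable deviation — NE.
(None, Heavy): Brand 1 can switch to Moderate (6 → 7). Not NE.
(None, Blitz): Brand 1 can switch to Light (2 → 5). Not NE.
(Light, Light): Brand 1 gets 9, best alternative 5; Brand 2 gets 12, best alternative 8. No profitable deviation — NE.
(Light, Moderate): Brand 1 can switch to None (7 → 9). Not NE.
(Light, Heavy): Brand 1 can switch to None (2 → 6). Not NE.
(Light, Blitz): Brand 1 can switch to Heavy (5 → 6). Not NE.
(Moderate, Light): Brand 1 can switch to Light (5 → 9). Not NE.
(Moderate, Moderate): Brand 1 can switch to None (0 → 9). Not NE.
(Moderate, Heavy): Brand 2 can switch to Light (6 → 11). Not NE.
(Moderate, Blitz): Brand 1 can switch to None (1 → 2). Not NE.
(Heavy, Blitz): Brand 1 gets 6, best alternative 5; Brand 2 gets 11, best alternative 5. No profitable deviation — NE.
(The remaining 3 profiles each have a profitable deviation by the same check.)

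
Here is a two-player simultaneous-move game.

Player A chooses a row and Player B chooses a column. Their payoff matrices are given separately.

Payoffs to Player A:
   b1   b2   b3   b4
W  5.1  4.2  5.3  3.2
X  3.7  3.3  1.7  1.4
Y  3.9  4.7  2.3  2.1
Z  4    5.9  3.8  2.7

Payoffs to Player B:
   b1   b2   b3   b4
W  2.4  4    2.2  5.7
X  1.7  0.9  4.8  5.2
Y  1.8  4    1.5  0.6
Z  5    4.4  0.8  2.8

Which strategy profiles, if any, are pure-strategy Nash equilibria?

Pure NE: (W, b4)

Player A against b1: payoffs 5.1, 3.7, 3.9, 4 → best response W.
Player A against b2: payoffs 4.2, 3.3, 4.7, 5.9 → best response Z.
Player A against b3: payoffs 5.3, 1.7, 2.3, 3.8 → best response W.
Player A against b4: payoffs 3.2, 1.4, 2.1, 2.7 → best response W.
Player B against W: payoffs 2.4, 4, 2.2, 5.7 → best response b4.
Player B against X: payoffs 1.7, 0.9, 4.8, 5.2 → best response b4.
Player B against Y: payoffs 1.8, 4, 1.5, 0.6 → best response b2.
Player B against Z: payoffs 5, 4.4, 0.8, 2.8 → best response b1.
Mutual best responses: (W, b4).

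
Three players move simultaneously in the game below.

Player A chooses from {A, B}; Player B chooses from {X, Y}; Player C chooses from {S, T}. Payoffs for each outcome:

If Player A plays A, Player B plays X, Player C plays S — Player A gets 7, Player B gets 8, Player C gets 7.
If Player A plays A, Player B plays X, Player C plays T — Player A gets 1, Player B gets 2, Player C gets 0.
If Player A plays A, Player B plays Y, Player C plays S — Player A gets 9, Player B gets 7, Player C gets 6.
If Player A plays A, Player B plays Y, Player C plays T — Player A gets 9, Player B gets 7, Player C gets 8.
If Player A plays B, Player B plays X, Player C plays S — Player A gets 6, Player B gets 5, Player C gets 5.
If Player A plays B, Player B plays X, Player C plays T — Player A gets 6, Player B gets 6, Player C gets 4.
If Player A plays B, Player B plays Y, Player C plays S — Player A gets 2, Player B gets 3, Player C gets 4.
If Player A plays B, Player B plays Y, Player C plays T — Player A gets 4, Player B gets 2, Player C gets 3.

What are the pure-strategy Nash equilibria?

(A, X, S), (A, Y, T)

Player A against (X, S): payoffs 7, 6 → best response A.
Player A against (X, T): payoffs 1, 6 → best response B.
Player A against (Y, S): payoffs 9, 2 → best response A.
Player A against (Y, T): payoffs 9, 4 → best response A.
Player B against (A, S): payoffs 8, 7 → best response X.
Player B against (A, T): payoffs 2, 7 → best response Y.
Player B against (B, S): payoffs 5, 3 → best response X.
Player B against (B, T): payoffs 6, 2 → best response X.
Player C against (A, X): payoffs 7, 0 → best response S.
Player C against (A, Y): payoffs 6, 8 → best response T.
Player C against (B, X): payoffs 5, 4 → best response S.
Player C against (B, Y): payoffs 4, 3 → best response S.
Mutual best responses: (A, X, S); (A, Y, T).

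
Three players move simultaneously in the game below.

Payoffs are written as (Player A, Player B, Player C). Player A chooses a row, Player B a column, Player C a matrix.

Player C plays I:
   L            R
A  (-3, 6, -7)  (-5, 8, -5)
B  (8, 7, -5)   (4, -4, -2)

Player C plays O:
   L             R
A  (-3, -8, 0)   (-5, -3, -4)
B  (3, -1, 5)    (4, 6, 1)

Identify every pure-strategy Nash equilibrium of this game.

Player A against (L, I): payoffs -3, 8 → best response B.
Player A against (L, O): payoffs -3, 3 → best response B.
Player A against (R, I): payoffs -5, 4 → best response B.
Player A against (R, O): payoffs -5, 4 → best response B.
Player B against (A, I): payoffs 6, 8 → best response R.
Player B against (A, O): payoffs -8, -3 → best response R.
Player B against (B, I): payoffs 7, -4 → best response L.
Player B against (B, O): payoffs -1, 6 → best response R.
Player C against (A, L): payoffs -7, 0 → best response O.
Player C against (A, R): payoffs -5, -4 → best response O.
Player C against (B, L): payoffs -5, 5 → best response O.
Player C against (B, R): payoffs -2, 1 → best response O.
Mutual best responses: (B, R, O).

(B, R, O)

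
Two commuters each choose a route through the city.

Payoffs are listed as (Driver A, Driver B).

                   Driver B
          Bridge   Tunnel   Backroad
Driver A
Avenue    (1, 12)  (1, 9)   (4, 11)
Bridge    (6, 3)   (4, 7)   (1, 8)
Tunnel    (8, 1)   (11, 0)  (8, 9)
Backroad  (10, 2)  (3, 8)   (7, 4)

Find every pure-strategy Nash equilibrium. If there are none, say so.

Driver A against Bridge: payoffs 1, 6, 8, 10 → best response Backroad.
Driver A against Tunnel: payoffs 1, 4, 11, 3 → best response Tunnel.
Driver A against Backroad: payoffs 4, 1, 8, 7 → best response Tunnel.
Driver B against Avenue: payoffs 12, 9, 11 → best response Bridge.
Driver B against Bridge: payoffs 3, 7, 8 → best response Backroad.
Driver B against Tunnel: payoffs 1, 0, 9 → best response Backroad.
Driver B against Backroad: payoffs 2, 8, 4 → best response Tunnel.
Mutual best responses: (Tunnel, Backroad).

Pure NE: (Tunnel, Backroad)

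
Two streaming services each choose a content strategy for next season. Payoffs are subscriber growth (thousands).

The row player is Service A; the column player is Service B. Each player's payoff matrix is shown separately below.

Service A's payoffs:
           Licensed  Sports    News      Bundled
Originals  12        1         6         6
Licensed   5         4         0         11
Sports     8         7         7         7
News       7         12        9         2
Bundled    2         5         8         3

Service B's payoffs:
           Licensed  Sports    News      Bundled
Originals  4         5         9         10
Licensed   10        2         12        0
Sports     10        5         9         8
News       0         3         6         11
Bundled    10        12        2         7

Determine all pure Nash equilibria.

(Originals, Licensed): Service B can switch to Sports (4 → 5). Not NE.
(Originals, Sports): Service A can switch to Licensed (1 → 4). Not NE.
(Originals, News): Service A can switch to Sports (6 → 7). Not NE.
(Originals, Bundled): Service A can switch to Licensed (6 → 11). Not NE.
(Licensed, Licensed): Service A can switch to Originals (5 → 12). Not NE.
(Licensed, Sports): Service A can switch to Sports (4 → 7). Not NE.
(Licensed, News): Service A can switch to Originals (0 → 6). Not NE.
(Licensed, Bundled): Service B can switch to Licensed (0 → 10). Not NE.
(Sports, Licensed): Service A can switch to Originals (8 → 12). Not NE.
(Sports, Sports): Service A can switch to News (7 → 12). Not NE.
(The remaining 10 profiles each have a profitable deviation by the same check.)

No pure-strategy Nash equilibrium.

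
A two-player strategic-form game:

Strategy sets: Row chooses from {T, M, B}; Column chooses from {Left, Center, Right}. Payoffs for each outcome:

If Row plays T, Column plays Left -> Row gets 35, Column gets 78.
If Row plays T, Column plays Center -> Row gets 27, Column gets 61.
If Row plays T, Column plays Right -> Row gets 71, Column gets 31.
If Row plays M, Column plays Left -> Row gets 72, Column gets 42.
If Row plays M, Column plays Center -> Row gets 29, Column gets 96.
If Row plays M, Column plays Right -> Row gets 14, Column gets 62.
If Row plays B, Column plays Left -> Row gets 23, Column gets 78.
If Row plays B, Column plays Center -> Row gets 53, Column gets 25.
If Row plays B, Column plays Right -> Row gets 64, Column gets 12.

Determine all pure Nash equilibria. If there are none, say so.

none

(T, Left): Row can switch to M (35 → 72). Not NE.
(T, Center): Row can switch to M (27 → 29). Not NE.
(T, Right): Column can switch to Left (31 → 78). Not NE.
(M, Left): Column can switch to Center (42 → 96). Not NE.
(M, Center): Row can switch to B (29 → 53). Not NE.
(M, Right): Row can switch to T (14 → 71). Not NE.
(B, Left): Row can switch to T (23 → 35). Not NE.
(B, Center): Column can switch to Left (25 → 78). Not NE.
(B, Right): Row can switch to T (64 → 71). Not NE.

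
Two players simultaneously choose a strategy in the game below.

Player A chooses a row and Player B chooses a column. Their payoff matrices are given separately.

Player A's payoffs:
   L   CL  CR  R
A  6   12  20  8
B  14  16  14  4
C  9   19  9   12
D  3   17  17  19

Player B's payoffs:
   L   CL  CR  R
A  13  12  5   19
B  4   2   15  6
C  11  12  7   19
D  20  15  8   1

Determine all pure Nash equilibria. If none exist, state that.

none

For each strategy profile, look for a profitable unilateral deviation.
(A, L): Player A can switch to B (6 → 14). Not NE.
(A, CL): Player A can switch to B (12 → 16). Not NE.
(A, CR): Player B can switch to L (5 → 13). Not NE.
(A, R): Player A can switch to C (8 → 12). Not NE.
(B, L): Player B can switch to CR (4 → 15). Not NE.
(B, CL): Player A can switch to C (16 → 19). Not NE.
(B, CR): Player A can switch to A (14 → 20). Not NE.
(B, R): Player A can switch to A (4 → 8). Not NE.
(C, L): Player A can switch to B (9 → 14). Not NE.
(C, CL): Player B can switch to R (12 → 19). Not NE.
(C, CR): Player A can switch to A (9 → 20). Not NE.
(C, R): Player A can switch to D (12 → 19). Not NE.
(The remaining 4 profiles each have a profitable deviation by the same check.)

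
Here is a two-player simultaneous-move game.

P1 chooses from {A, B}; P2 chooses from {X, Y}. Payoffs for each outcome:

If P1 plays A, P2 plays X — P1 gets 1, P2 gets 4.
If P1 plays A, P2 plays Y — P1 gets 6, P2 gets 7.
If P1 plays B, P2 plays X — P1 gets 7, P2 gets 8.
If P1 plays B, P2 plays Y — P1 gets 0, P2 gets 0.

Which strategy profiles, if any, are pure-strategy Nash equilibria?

Pure-strategy Nash equilibria: (A, Y); (B, X)

P1 against X: payoffs 1, 7 → best response B.
P1 against Y: payoffs 6, 0 → best response A.
P2 against A: payoffs 4, 7 → best response Y.
P2 against B: payoffs 8, 0 → best response X.
Mutual best responses: (A, Y); (B, X).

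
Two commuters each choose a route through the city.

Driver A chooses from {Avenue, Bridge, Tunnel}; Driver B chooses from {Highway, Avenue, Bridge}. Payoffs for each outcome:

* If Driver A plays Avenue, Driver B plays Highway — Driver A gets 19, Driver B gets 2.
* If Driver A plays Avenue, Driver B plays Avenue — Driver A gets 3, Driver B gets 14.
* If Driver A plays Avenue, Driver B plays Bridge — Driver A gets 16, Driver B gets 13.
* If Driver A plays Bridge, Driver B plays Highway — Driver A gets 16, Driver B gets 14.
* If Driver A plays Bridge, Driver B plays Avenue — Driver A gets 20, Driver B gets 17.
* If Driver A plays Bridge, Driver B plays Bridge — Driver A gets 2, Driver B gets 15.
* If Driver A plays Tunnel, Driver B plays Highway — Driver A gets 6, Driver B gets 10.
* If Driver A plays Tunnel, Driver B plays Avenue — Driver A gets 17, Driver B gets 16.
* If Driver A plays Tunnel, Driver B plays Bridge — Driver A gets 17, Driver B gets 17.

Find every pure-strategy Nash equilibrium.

Driver A against Highway: payoffs 19, 16, 6 → best response Avenue.
Driver A against Avenue: payoffs 3, 20, 17 → best response Bridge.
Driver A against Bridge: payoffs 16, 2, 17 → best response Tunnel.
Driver B against Avenue: payoffs 2, 14, 13 → best response Avenue.
Driver B against Bridge: payoffs 14, 17, 15 → best response Avenue.
Driver B against Tunnel: payoffs 10, 16, 17 → best response Bridge.
Mutual best responses: (Bridge, Avenue); (Tunnel, Bridge).

(Bridge, Avenue); (Tunnel, Bridge)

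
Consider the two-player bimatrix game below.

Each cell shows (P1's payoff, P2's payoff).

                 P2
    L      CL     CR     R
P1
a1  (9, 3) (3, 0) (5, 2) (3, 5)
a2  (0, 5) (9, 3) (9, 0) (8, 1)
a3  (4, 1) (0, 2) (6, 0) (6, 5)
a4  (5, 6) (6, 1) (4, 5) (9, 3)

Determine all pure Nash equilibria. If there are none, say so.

No pure-strategy Nash equilibrium.

(a1, L): P2 can switch to R (3 → 5). Not NE.
(a1, CL): P1 can switch to a2 (3 → 9). Not NE.
(a1, CR): P1 can switch to a2 (5 → 9). Not NE.
(a1, R): P1 can switch to a2 (3 → 8). Not NE.
(a2, L): P1 can switch to a1 (0 → 9). Not NE.
(a2, CL): P2 can switch to L (3 → 5). Not NE.
(a2, CR): P2 can switch to L (0 → 5). Not NE.
(a2, R): P1 can switch to a4 (8 → 9). Not NE.
(a3, L): P1 can switch to a1 (4 → 9). Not NE.
(a3, CL): P1 can switch to a1 (0 → 3). Not NE.
(a3, CR): P1 can switch to a2 (6 → 9). Not NE.
(a3, R): P1 can switch to a2 (6 → 8). Not NE.
(The remaining 4 profiles each have a profitable deviation by the same check.)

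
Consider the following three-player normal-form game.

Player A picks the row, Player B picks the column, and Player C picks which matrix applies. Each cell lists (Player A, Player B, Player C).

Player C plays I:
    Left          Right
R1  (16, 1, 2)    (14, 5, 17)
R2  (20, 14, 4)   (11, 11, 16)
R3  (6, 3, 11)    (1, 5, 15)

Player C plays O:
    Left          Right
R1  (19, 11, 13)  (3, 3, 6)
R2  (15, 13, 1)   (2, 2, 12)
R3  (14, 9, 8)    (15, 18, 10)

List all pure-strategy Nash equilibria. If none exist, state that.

The pure Nash equilibria are (R1, Left, O) and (R1, Right, I) and (R2, Left, I).

For each strategy profile, look for a profitable unilateral deviation.
(R1, Left, I): Player A can switch to R2 (16 → 20). Not NE.
(R1, Left, O): Player A gets 19, best alternative 15; Player B gets 11, best alternative 3; Player C gets 13, best alternative 2. No profitable deviation — NE.
(R1, Right, I): Player A gets 14, best alternative 11; Player B gets 5, best alternative 1; Player C gets 17, best alternative 6. No profitable deviation — NE.
(R1, Right, O): Player A can switch to R3 (3 → 15). Not NE.
(R2, Left, I): Player A gets 20, best alternative 16; Player B gets 14, best alternative 11; Player C gets 4, best alternative 1. No profitable deviation — NE.
(R2, Left, O): Player A can switch to R1 (15 → 19). Not NE.
(R2, Right, I): Player A can switch to R1 (11 → 14). Not NE.
(R2, Right, O): Player A can switch to R1 (2 → 3). Not NE.
(R3, Left, I): Player A can switch to R1 (6 → 16). Not NE.
(The remaining 3 profiles each have a profitable deviation by the same check.)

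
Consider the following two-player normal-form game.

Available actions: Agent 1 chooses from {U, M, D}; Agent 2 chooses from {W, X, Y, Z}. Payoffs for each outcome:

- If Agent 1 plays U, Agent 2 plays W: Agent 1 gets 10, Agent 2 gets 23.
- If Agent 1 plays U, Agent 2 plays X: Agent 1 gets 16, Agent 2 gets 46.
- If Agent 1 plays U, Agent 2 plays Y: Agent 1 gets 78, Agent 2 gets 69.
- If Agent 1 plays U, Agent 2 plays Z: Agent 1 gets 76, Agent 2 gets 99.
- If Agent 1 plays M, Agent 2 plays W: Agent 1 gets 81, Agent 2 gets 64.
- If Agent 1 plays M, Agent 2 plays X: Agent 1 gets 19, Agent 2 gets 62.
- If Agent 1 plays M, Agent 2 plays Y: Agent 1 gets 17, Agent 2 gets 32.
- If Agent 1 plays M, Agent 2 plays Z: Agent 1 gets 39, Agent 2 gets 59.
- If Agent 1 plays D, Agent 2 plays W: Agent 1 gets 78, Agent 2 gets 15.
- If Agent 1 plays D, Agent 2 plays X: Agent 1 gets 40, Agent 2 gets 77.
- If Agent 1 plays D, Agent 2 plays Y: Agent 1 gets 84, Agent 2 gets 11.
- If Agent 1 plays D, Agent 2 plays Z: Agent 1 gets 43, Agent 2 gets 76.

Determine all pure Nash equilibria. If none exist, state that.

Agent 1 against W: payoffs 10, 81, 78 → best response M.
Agent 1 against X: payoffs 16, 19, 40 → best response D.
Agent 1 against Y: payoffs 78, 17, 84 → best response D.
Agent 1 against Z: payoffs 76, 39, 43 → best response U.
Agent 2 against U: payoffs 23, 46, 69, 99 → best response Z.
Agent 2 against M: payoffs 64, 62, 32, 59 → best response W.
Agent 2 against D: payoffs 15, 77, 11, 76 → best response X.
Mutual best responses: (U, Z); (M, W); (D, X).

(U, Z), (M, W), (D, X)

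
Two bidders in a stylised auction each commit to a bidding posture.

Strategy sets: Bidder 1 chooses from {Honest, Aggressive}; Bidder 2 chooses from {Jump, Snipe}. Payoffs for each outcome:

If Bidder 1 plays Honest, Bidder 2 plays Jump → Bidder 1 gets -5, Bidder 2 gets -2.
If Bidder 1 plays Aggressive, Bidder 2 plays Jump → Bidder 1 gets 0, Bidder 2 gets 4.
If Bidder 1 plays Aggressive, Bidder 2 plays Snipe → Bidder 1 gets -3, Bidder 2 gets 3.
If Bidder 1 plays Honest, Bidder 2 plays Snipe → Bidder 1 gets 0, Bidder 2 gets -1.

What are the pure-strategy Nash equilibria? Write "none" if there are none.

The pure Nash equilibria are (Honest, Snipe); (Aggressive, Jump).

For each strategy profile, look for a profitable unilateral deviation.
(Honest, Jump): Bidder 1 can switch to Aggressive (-5 → 0). Not NE.
(Honest, Snipe): Bidder 1 gets 0, best alternative -3; Bidder 2 gets -1, best alternative -2. No profitable deviation — NE.
(Aggressive, Jump): Bidder 1 gets 0, best alternative -5; Bidder 2 gets 4, best alternative 3. No profitable deviation — NE.
(Aggressive, Snipe): Bidder 1 can switch to Honest (-3 → 0). Not NE.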